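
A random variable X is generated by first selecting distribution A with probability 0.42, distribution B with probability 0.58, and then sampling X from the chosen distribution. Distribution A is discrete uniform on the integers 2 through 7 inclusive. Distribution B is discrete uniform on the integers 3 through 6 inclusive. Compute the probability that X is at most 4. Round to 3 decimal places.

Conditional on each component, P(X ≤ 4): A: 0.5; B: 0.5.
By total probability, P(X ≤ 4) = 0.42·0.5 + 0.58·0.5 = 0.5.

0.500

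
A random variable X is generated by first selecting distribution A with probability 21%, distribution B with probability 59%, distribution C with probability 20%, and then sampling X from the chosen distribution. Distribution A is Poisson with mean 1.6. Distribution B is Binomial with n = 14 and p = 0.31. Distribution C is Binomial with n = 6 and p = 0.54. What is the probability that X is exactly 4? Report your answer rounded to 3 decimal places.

Conditional on each component, P(X = 4): A: 0.0551312; B: 0.226137; C: 0.269887.
By total probability, P(X = 4) = 0.21·0.0551312 + 0.59·0.226137 + 0.2·0.269887 = 0.198976.

0.199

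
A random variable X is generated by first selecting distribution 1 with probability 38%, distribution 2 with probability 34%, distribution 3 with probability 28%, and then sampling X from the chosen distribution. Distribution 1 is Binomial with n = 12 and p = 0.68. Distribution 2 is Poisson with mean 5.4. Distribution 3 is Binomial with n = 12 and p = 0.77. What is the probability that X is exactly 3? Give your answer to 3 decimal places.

Conditional on each component, P(X = 3): 1: 0.00243388; 2: 0.118533; 3: 0.000180903.
By total probability, P(X = 3) = 0.38·0.00243388 + 0.34·0.118533 + 0.28·0.000180903 = 0.0412768.

0.041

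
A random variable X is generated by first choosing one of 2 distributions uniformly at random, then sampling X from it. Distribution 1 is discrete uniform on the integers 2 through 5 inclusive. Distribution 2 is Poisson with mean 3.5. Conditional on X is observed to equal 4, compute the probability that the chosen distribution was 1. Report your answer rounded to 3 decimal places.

0.570

Likelihoods P(X=4 | ·): 1: 0.25; 2: 0.188812.
Posterior ∝ prior × likelihood. Numerator for 1: 0.5·0.25 = 0.125.
Normalizing constant: 0.5·0.25 + 0.5·0.188812 = 0.219406.
P(1 | observation) = 0.125 / 0.219406 = 0.56972.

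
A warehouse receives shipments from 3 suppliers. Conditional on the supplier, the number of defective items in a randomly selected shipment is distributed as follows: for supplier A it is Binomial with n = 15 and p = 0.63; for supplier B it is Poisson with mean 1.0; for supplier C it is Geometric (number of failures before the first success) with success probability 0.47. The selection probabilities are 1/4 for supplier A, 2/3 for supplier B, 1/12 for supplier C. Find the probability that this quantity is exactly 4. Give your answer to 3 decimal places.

Conditional on each supplier, P(X = 4): A: 0.00382573; B: 0.0153283; C: 0.0370853.
By total probability, P(X = 4) = 0.25·0.00382573 + 0.666667·0.0153283 + 0.0833333·0.0370853 = 0.0142657.

0.014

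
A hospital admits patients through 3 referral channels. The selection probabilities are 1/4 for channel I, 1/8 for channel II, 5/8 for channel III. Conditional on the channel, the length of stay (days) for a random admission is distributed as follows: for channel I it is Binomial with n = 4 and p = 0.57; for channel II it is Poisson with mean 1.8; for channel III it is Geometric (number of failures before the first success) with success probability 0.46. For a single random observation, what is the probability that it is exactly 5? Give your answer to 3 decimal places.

0.016

Conditional on each channel, P(X = 5): I: 0; II: 0.0260286; III: 0.0211216.
By total probability, P(X = 5) = 0.25·0 + 0.125·0.0260286 + 0.625·0.0211216 = 0.0164546.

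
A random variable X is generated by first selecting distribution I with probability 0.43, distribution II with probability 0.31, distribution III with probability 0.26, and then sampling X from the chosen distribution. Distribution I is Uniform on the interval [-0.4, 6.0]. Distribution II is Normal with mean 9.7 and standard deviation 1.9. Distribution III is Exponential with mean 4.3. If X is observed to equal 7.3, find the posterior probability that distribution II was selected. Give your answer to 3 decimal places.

Likelihoods f(7.3 | ·): I: 0; II: 0.0945547; III: 0.0425835.
Posterior ∝ prior × likelihood. Numerator for II: 0.31·0.0945547 = 0.029312.
Normalizing constant: 0.43·0 + 0.31·0.0945547 + 0.26·0.0425835 = 0.0403837.
P(II | observation) = 0.029312 / 0.0403837 = 0.725837.

0.726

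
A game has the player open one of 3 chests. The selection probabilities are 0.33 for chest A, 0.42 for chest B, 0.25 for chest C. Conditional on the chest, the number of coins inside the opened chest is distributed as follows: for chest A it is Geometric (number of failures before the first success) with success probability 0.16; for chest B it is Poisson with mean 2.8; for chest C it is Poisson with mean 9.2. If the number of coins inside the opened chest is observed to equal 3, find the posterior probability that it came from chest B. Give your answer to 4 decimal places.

Likelihoods P(X=3 | ·): A: 0.0948326; B: 0.222484; C: 0.013113.
Posterior ∝ prior × likelihood. Numerator for B: 0.42·0.222484 = 0.0934432.
Normalizing constant: 0.33·0.0948326 + 0.42·0.222484 + 0.25·0.013113 = 0.128016.
P(B | observation) = 0.0934432 / 0.128016 = 0.729932.

0.7299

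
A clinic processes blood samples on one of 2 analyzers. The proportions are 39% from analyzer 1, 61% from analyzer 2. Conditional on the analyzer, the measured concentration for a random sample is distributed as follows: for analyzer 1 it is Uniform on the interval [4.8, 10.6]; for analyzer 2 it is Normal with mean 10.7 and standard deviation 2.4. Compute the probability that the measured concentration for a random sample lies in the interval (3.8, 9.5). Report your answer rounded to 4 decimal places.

Conditional on each analyzer, P(3.8 < X < 9.5): 1: 0.810345; 2: 0.306517.
By total probability, P(3.8 < X < 9.5) = 0.39·0.810345 + 0.61·0.306517 = 0.50301.

0.5030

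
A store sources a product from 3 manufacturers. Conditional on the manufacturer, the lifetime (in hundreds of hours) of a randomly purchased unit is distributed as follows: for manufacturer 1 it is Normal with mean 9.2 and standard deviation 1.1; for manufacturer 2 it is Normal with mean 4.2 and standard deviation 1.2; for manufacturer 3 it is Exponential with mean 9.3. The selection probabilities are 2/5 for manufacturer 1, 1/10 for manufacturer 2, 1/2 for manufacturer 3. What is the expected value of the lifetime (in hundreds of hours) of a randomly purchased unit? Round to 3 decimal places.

Component means — 1: 9.2; 2: 4.2; 3: 9.3.
E[X] = 0.4·9.2 + 0.1·4.2 + 0.5·9.3 = 8.75.

8.750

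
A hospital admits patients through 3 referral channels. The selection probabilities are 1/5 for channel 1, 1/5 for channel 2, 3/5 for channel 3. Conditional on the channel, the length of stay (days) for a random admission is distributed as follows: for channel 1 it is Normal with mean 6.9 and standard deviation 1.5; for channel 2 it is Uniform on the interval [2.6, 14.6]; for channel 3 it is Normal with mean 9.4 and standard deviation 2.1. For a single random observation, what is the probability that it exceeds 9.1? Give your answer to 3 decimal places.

0.440

Conditional on each channel, P(X > 9.1): 1: 0.0712334; 2: 0.458333; 3: 0.556798.
By total probability, P(X > 9.1) = 0.2·0.0712334 + 0.2·0.458333 + 0.6·0.556798 = 0.439992.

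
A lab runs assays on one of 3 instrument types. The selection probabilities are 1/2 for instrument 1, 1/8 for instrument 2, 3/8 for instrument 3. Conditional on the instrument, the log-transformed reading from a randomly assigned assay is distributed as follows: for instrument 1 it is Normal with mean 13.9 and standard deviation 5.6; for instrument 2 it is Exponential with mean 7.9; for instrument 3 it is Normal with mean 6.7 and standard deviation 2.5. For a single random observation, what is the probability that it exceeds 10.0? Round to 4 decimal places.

Conditional on each instrument, P(X > 10.0): 1: 0.75692; 2: 0.282007; 3: 0.0934175.
By total probability, P(X > 10.0) = 0.5·0.75692 + 0.125·0.282007 + 0.375·0.0934175 = 0.448742.

0.4487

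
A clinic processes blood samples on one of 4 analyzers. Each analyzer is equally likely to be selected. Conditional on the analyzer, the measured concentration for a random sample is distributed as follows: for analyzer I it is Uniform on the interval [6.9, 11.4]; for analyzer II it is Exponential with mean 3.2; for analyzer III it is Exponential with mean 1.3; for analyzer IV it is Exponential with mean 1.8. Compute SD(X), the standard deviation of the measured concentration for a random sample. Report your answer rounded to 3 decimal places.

Per component, I: μ=9.15, E[X²]=85.41; II: μ=3.2, E[X²]=20.48; III: μ=1.3, E[X²]=3.38; IV: μ=1.8, E[X²]=6.48.
E[X] = 0.25·9.15 + 0.25·3.2 + 0.25·1.3 + 0.25·1.8 = 3.8625.
E[X²] = 0.25·85.41 + 0.25·20.48 + 0.25·3.38 + 0.25·6.48 = 28.9375.
Var(X) = E[X²] − (E[X])² = 28.9375 − 14.9189 = 14.0186.
SD(X) = √14.0186 = 3.74414.

3.744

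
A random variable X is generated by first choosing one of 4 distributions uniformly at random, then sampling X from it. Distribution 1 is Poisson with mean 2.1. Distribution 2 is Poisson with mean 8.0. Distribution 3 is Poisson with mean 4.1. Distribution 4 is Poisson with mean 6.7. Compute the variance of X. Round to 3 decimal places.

10.452

Per component, 1: μ=2.1, E[X²]=6.51; 2: μ=8, E[X²]=72; 3: μ=4.1, E[X²]=20.91; 4: μ=6.7, E[X²]=51.59.
E[X] = 0.25·2.1 + 0.25·8 + 0.25·4.1 + 0.25·6.7 = 5.225.
E[X²] = 0.25·6.51 + 0.25·72 + 0.25·20.91 + 0.25·51.59 = 37.7525.
Var(X) = E[X²] − (E[X])² = 37.7525 − 27.3006 = 10.4519.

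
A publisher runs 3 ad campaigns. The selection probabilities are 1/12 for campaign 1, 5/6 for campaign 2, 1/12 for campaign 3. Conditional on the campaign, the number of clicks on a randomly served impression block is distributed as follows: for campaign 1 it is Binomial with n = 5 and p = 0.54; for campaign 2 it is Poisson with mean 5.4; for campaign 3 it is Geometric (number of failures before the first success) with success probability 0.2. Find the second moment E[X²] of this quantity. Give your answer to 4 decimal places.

32.5110

For each component E[X²] = Var + (mean)², giving 1: 8.532; 2: 34.56; 3: 36.
Overall E[X²] = 0.0833333·8.532 + 0.833333·34.56 + 0.0833333·36 = 32.511.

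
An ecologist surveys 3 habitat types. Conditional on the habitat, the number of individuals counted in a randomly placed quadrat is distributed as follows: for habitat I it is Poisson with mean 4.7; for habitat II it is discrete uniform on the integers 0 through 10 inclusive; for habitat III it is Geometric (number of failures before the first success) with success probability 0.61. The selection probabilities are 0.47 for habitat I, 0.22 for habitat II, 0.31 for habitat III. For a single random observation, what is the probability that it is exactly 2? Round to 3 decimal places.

Conditional on each habitat, P(X = 2): I: 0.100457; II: 0.0909091; III: 0.092781.
By total probability, P(X = 2) = 0.47·0.100457 + 0.22·0.0909091 + 0.31·0.092781 = 0.0959771.

0.096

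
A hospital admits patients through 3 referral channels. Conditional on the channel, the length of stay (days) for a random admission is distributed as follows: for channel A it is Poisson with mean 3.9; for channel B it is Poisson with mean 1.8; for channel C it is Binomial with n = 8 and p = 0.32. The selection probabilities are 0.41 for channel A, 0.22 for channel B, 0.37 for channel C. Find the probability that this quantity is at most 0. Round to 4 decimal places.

Conditional on each channel, P(X ≤ 0): A: 0.0202419; B: 0.165299; C: 0.0457163.
By total probability, P(X ≤ 0) = 0.41·0.0202419 + 0.22·0.165299 + 0.37·0.0457163 = 0.06158.

0.0616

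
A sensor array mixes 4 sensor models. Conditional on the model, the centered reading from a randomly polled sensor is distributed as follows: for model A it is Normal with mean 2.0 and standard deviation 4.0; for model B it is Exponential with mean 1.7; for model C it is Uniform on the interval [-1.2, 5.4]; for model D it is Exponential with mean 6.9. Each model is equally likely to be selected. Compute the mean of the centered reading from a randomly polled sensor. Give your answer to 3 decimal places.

3.175

Component means — A: 2; B: 1.7; C: 2.1; D: 6.9.
E[X] = 0.25·2 + 0.25·1.7 + 0.25·2.1 + 0.25·6.9 = 3.175.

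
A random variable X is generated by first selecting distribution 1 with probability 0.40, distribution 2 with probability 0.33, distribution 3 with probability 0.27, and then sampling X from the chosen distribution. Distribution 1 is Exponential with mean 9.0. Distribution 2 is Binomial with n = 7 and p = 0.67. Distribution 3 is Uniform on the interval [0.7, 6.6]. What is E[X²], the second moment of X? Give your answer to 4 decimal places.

For each component E[X²] = Var + (mean)², giving 1: 162; 2: 23.5438; 3: 16.2233.
Overall E[X²] = 0.4·162 + 0.33·23.5438 + 0.27·16.2233 = 76.9498.

76.9498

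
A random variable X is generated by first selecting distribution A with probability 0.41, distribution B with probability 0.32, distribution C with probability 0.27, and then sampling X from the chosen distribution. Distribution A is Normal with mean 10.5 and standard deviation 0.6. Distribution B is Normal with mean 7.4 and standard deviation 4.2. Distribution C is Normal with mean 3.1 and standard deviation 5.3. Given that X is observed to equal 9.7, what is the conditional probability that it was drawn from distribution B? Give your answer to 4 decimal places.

Likelihoods f(9.7 | ·): A: 0.27335; B: 0.0817601; C: 0.0346655.
Posterior ∝ prior × likelihood. Numerator for B: 0.32·0.0817601 = 0.0261632.
Normalizing constant: 0.41·0.27335 + 0.32·0.0817601 + 0.27·0.0346655 = 0.147596.
P(B | observation) = 0.0261632 / 0.147596 = 0.177262.

0.1773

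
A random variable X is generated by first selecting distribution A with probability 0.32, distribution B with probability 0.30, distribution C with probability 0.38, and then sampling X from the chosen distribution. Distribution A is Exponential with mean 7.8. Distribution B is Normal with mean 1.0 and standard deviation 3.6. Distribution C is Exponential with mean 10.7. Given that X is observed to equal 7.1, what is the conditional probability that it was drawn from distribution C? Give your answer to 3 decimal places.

Likelihoods f(7.1 | ·): A: 0.0515924; B: 0.0263722; C: 0.0481326.
Posterior ∝ prior × likelihood. Numerator for C: 0.38·0.0481326 = 0.0182904.
Normalizing constant: 0.32·0.0515924 + 0.3·0.0263722 + 0.38·0.0481326 = 0.0427116.
P(C | observation) = 0.0182904 / 0.0427116 = 0.42823.

0.428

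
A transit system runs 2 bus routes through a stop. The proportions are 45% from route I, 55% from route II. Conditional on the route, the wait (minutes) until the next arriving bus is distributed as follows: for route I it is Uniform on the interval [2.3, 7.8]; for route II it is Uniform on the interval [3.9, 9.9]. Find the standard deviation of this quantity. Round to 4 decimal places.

Per component, I: μ=5.05, E[X²]=28.0233; II: μ=6.9, E[X²]=50.61.
E[X] = 0.45·5.05 + 0.55·6.9 = 6.0675.
E[X²] = 0.45·28.0233 + 0.55·50.61 = 40.446.
Var(X) = E[X²] − (E[X])² = 40.446 − 36.8146 = 3.63144.
SD(X) = √3.63144 = 1.90563.

1.9056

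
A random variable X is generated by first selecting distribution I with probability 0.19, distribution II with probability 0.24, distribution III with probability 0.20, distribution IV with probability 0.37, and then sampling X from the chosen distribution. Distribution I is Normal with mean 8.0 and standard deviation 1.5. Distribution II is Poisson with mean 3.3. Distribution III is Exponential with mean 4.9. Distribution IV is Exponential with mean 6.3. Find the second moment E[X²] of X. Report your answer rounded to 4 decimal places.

For each component E[X²] = Var + (mean)², giving I: 66.25; II: 14.19; III: 48.02; IV: 79.38.
Overall E[X²] = 0.19·66.25 + 0.24·14.19 + 0.2·48.02 + 0.37·79.38 = 54.9677.

54.9677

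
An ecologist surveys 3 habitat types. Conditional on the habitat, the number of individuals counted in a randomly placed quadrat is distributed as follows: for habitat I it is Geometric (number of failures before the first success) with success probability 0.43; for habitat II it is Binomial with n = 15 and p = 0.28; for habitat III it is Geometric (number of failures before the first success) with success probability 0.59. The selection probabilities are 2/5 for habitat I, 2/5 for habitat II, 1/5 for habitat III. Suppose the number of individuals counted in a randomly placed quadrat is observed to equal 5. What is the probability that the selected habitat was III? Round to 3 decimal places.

Likelihoods P(X=5 | ·): I: 0.0258728; II: 0.193495; III: 0.00683552.
Posterior ∝ prior × likelihood. Numerator for III: 0.2·0.00683552 = 0.0013671.
Normalizing constant: 0.4·0.0258728 + 0.4·0.193495 + 0.2·0.00683552 = 0.0891143.
P(III | observation) = 0.0013671 / 0.0891143 = 0.015341.

0.015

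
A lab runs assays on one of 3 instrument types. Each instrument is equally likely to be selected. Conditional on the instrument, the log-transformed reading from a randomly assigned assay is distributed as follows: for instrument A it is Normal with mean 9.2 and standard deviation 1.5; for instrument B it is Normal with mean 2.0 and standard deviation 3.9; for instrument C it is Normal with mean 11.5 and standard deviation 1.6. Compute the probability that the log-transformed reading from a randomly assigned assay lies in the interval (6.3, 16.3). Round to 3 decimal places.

Conditional on each instrument, P(6.3 < X < 16.3): A: 0.973401; B: 0.134985; C: 0.998073.
By total probability, P(6.3 < X < 16.3) = 0.333333·0.973401 + 0.333333·0.134985 + 0.333333·0.998073 = 0.702153.

0.702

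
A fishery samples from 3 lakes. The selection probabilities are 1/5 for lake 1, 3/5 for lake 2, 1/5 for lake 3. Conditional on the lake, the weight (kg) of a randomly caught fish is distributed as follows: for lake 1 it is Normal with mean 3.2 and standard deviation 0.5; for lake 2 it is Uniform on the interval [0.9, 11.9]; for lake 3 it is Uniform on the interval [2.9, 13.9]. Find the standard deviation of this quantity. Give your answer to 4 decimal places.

Per component, 1: μ=3.2, E[X²]=10.49; 2: μ=6.4, E[X²]=51.0433; 3: μ=8.4, E[X²]=80.6433.
E[X] = 0.2·3.2 + 0.6·6.4 + 0.2·8.4 = 6.16.
E[X²] = 0.2·10.49 + 0.6·51.0433 + 0.2·80.6433 = 48.8527.
Var(X) = E[X²] − (E[X])² = 48.8527 − 37.9456 = 10.9071.
SD(X) = √10.9071 = 3.30258.

3.3026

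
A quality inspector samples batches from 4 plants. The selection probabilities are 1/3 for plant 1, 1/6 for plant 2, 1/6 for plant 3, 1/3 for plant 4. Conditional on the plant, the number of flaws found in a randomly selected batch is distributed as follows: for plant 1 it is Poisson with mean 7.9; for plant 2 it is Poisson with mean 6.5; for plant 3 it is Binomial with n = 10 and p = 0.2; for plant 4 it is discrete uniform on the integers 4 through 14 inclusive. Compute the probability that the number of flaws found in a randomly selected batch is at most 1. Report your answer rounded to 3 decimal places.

Conditional on each plant, P(X ≤ 1): 1: 0.00329962; 2: 0.0112758; 3: 0.37581; 4: 0.
By total probability, P(X ≤ 1) = 0.333333·0.00329962 + 0.166667·0.0112758 + 0.166667·0.37581 + 0.333333·0 = 0.0656141.

0.066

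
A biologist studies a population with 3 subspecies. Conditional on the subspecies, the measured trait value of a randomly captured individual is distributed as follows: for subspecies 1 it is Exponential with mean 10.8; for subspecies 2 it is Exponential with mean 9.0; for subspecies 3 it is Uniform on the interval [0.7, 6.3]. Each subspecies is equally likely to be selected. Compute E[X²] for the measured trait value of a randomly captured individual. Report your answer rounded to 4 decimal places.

136.7144

For each component E[X²] = Var + (mean)², giving 1: 233.28; 2: 162; 3: 14.8633.
Overall E[X²] = 0.333333·233.28 + 0.333333·162 + 0.333333·14.8633 = 136.714.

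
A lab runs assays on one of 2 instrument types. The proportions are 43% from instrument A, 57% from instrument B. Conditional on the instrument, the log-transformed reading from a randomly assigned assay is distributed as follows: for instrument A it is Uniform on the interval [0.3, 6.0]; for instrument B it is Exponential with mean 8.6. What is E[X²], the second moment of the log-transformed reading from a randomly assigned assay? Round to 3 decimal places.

For each component E[X²] = Var + (mean)², giving A: 12.63; B: 147.92.
Overall E[X²] = 0.43·12.63 + 0.57·147.92 = 89.7453.

89.745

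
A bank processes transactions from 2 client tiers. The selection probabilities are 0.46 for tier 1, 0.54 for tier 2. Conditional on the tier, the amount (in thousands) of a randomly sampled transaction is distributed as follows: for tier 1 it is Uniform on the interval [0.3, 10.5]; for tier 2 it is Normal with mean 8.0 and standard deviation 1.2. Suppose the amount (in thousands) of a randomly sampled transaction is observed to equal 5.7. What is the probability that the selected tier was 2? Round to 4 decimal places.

0.3881

Likelihoods f(5.7 | ·): 1: 0.0980392; 2: 0.0529681.
Posterior ∝ prior × likelihood. Numerator for 2: 0.54·0.0529681 = 0.0286028.
Normalizing constant: 0.46·0.0980392 + 0.54·0.0529681 = 0.0737008.
P(2 | observation) = 0.0286028 / 0.0737008 = 0.388093.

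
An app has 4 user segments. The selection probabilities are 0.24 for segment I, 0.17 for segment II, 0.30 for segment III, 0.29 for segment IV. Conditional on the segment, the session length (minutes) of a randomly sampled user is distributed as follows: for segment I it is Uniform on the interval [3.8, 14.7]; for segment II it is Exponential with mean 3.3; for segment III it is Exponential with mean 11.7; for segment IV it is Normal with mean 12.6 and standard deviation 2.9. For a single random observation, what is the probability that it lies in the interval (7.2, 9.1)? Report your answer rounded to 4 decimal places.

Conditional on each segment, P(7.2 < X < 9.1): I: 0.174312; II: 0.0493908; III: 0.0810072; IV: 0.0824393.
By total probability, P(7.2 < X < 9.1) = 0.24·0.174312 + 0.17·0.0493908 + 0.3·0.0810072 + 0.29·0.0824393 = 0.0984408.

0.0984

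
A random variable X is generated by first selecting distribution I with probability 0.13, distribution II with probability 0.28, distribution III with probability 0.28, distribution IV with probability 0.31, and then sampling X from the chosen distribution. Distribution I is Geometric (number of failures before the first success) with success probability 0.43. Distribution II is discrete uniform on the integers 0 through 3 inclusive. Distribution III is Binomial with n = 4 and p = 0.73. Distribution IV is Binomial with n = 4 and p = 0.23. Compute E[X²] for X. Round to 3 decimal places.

For each component E[X²] = Var + (mean)², giving I: 4.83991; II: 3.5; III: 9.3148; IV: 1.5548.
Overall E[X²] = 0.13·4.83991 + 0.28·3.5 + 0.28·9.3148 + 0.31·1.5548 = 4.69932.

4.699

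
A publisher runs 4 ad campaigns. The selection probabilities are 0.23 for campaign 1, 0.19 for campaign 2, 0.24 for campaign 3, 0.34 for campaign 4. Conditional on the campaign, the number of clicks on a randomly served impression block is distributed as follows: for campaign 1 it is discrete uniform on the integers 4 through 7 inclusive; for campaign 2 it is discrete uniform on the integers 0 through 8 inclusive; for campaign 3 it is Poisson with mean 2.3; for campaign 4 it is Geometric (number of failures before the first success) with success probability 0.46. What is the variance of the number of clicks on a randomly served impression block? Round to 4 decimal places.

5.8521

Per component, 1: μ=5.5, E[X²]=31.5; 2: μ=4, E[X²]=22.6667; 3: μ=2.3, E[X²]=7.59; 4: μ=1.17391, E[X²]=3.93006.
E[X] = 0.23·5.5 + 0.19·4 + 0.24·2.3 + 0.34·1.17391 = 2.97613.
E[X²] = 0.23·31.5 + 0.19·22.6667 + 0.24·7.59 + 0.34·3.93006 = 14.7095.
Var(X) = E[X²] − (E[X])² = 14.7095 − 8.85735 = 5.85213.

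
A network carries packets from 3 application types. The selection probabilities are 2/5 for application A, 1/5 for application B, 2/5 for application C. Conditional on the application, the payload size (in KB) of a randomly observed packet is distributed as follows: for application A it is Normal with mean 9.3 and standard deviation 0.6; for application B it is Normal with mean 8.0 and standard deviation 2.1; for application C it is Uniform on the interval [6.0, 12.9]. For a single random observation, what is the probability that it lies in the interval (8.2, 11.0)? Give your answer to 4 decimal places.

0.6251

Conditional on each application, P(8.2 < X < 11.0): A: 0.96432; B: 0.385499; C: 0.405797.
By total probability, P(8.2 < X < 11.0) = 0.4·0.96432 + 0.2·0.385499 + 0.4·0.405797 = 0.625147.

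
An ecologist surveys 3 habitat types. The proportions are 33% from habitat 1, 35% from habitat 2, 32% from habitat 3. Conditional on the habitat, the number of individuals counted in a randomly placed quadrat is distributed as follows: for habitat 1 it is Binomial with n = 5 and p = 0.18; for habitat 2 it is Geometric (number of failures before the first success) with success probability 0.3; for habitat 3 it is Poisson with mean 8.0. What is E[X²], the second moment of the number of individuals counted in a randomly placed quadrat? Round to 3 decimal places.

For each component E[X²] = Var + (mean)², giving 1: 1.548; 2: 13.2222; 3: 72.
Overall E[X²] = 0.33·1.548 + 0.35·13.2222 + 0.32·72 = 28.1786.

28.179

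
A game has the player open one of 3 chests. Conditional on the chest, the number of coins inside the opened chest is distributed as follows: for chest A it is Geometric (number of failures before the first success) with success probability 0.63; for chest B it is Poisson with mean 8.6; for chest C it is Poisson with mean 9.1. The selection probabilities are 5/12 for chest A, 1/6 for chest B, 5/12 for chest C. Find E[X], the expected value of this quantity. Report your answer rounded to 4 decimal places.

5.4697

Component means — A: 0.587302; B: 8.6; C: 9.1.
E[X] = 0.416667·0.587302 + 0.166667·8.6 + 0.416667·9.1 = 5.46971.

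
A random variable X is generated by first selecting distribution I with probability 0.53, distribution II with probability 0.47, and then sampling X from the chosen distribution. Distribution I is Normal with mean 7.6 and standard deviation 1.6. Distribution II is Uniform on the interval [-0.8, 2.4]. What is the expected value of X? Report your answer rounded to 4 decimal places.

4.4040

Component means — I: 7.6; II: 0.8.
E[X] = 0.53·7.6 + 0.47·0.8 = 4.404.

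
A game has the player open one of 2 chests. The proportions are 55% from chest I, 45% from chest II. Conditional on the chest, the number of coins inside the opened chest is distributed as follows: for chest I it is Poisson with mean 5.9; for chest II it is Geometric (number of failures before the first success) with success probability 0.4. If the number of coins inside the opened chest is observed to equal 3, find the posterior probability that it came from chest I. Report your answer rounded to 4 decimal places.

0.5702

Likelihoods P(X=3 | ·): I: 0.0937707; II: 0.0864.
Posterior ∝ prior × likelihood. Numerator for I: 0.55·0.0937707 = 0.0515739.
Normalizing constant: 0.55·0.0937707 + 0.45·0.0864 = 0.0904539.
P(I | observation) = 0.0515739 / 0.0904539 = 0.570168.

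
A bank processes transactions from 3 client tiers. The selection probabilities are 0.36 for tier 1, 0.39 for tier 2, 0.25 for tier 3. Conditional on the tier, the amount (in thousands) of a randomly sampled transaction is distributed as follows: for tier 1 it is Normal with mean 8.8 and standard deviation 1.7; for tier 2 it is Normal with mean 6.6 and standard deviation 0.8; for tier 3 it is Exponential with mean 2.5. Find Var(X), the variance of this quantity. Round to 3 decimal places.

8.743

Per component, 1: μ=8.8, E[X²]=80.33; 2: μ=6.6, E[X²]=44.2; 3: μ=2.5, E[X²]=12.5.
E[X] = 0.36·8.8 + 0.39·6.6 + 0.25·2.5 = 6.367.
E[X²] = 0.36·80.33 + 0.39·44.2 + 0.25·12.5 = 49.2818.
Var(X) = E[X²] − (E[X])² = 49.2818 − 40.5387 = 8.74311.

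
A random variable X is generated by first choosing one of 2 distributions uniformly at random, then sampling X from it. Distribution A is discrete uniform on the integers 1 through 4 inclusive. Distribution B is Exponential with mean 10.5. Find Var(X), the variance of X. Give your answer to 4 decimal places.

71.7500

Per component, A: μ=2.5, E[X²]=7.5; B: μ=10.5, E[X²]=220.5.
E[X] = 0.5·2.5 + 0.5·10.5 = 6.5.
E[X²] = 0.5·7.5 + 0.5·220.5 = 114.
Var(X) = E[X²] − (E[X])² = 114 − 42.25 = 71.75.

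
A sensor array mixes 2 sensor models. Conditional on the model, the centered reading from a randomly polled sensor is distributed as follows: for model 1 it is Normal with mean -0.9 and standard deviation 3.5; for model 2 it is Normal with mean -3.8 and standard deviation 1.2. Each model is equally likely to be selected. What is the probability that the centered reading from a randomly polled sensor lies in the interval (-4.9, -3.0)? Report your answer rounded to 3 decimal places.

Conditional on each model, P(-4.9 < X < -3.0): 1: 0.147704; 2: 0.567849.
By total probability, P(-4.9 < X < -3.0) = 0.5·0.147704 + 0.5·0.567849 = 0.357776.

0.358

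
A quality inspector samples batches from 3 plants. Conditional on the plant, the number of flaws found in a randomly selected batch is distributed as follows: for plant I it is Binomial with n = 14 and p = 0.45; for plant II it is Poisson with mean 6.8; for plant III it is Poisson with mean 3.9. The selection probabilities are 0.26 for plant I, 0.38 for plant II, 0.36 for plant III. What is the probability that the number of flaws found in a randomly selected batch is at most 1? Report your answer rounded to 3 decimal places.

Conditional on each plant, P(X ≤ 1): I: 0.00288673; II: 0.00868745; III: 0.0991854.
By total probability, P(X ≤ 1) = 0.26·0.00288673 + 0.38·0.00868745 + 0.36·0.0991854 = 0.0397585.

0.040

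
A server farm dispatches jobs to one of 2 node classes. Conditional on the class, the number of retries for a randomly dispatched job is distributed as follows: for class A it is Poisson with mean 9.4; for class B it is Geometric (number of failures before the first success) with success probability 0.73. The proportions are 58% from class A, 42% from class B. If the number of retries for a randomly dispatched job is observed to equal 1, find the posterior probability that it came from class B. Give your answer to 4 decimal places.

Likelihoods P(X=1 | ·): A: 0.000777606; B: 0.1971.
Posterior ∝ prior × likelihood. Numerator for B: 0.42·0.1971 = 0.082782.
Normalizing constant: 0.58·0.000777606 + 0.42·0.1971 = 0.083233.
P(B | observation) = 0.082782 / 0.083233 = 0.994581.

0.9946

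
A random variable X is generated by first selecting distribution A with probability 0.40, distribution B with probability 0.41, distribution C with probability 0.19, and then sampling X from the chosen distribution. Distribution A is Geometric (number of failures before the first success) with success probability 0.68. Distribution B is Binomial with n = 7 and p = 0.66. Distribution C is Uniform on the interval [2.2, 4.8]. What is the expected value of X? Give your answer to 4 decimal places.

Component means — A: 0.470588; B: 4.62; C: 3.5.
E[X] = 0.4·0.470588 + 0.41·4.62 + 0.19·3.5 = 2.74744.

2.7474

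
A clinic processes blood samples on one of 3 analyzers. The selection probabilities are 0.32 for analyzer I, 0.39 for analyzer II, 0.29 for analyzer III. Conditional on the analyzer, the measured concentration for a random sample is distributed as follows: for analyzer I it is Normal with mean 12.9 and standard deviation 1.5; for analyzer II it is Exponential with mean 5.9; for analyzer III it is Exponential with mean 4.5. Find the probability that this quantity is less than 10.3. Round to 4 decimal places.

Conditional on each analyzer, P(X < 10.3): I: 0.0415182; II: 0.825488; III: 0.898621.
By total probability, P(X < 10.3) = 0.32·0.0415182 + 0.39·0.825488 + 0.29·0.898621 = 0.595826.

0.5958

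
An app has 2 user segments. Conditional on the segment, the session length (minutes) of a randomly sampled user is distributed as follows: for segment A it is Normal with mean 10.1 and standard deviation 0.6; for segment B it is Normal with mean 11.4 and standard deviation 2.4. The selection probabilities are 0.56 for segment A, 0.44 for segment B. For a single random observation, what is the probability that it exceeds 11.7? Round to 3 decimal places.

Conditional on each segment, P(X > 11.7): A: 0.00383038; B: 0.450262.
By total probability, P(X > 11.7) = 0.56·0.00383038 + 0.44·0.450262 = 0.20026.

0.200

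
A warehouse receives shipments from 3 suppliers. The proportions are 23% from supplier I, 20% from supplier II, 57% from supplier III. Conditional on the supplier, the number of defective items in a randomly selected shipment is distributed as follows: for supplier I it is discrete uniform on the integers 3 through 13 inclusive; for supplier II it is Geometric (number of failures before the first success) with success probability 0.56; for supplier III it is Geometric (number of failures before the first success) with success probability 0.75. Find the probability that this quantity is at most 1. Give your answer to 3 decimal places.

0.696

Conditional on each supplier, P(X ≤ 1): I: 0; II: 0.8064; III: 0.9375.
By total probability, P(X ≤ 1) = 0.23·0 + 0.2·0.8064 + 0.57·0.9375 = 0.695655.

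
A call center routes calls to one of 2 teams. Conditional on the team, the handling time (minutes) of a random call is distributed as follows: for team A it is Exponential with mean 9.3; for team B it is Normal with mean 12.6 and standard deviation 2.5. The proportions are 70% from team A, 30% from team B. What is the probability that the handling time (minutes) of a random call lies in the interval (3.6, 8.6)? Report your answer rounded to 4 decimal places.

Conditional on each team, P(3.6 < X < 8.6): A: 0.282387; B: 0.0546402.
By total probability, P(3.6 < X < 8.6) = 0.7·0.282387 + 0.3·0.0546402 = 0.214063.

0.2141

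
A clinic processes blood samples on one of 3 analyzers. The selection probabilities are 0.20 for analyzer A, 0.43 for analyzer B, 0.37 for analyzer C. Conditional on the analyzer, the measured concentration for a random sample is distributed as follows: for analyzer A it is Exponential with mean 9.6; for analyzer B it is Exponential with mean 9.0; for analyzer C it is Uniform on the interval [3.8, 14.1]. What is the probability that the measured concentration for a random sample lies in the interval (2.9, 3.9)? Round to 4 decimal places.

Conditional on each analyzer, P(2.9 < X < 3.9): A: 0.0731328; B: 0.0761928; C: 0.00970874.
By total probability, P(2.9 < X < 3.9) = 0.2·0.0731328 + 0.43·0.0761928 + 0.37·0.00970874 = 0.0509817.

0.0510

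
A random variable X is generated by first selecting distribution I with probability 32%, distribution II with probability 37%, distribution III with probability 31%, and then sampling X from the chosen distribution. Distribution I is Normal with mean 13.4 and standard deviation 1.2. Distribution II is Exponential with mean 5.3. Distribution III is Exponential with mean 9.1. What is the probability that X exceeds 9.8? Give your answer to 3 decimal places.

Conditional on each component, P(X > 9.8): I: 0.99865; II: 0.157386; III: 0.340642.
By total probability, P(X > 9.8) = 0.32·0.99865 + 0.37·0.157386 + 0.31·0.340642 = 0.4834.

0.483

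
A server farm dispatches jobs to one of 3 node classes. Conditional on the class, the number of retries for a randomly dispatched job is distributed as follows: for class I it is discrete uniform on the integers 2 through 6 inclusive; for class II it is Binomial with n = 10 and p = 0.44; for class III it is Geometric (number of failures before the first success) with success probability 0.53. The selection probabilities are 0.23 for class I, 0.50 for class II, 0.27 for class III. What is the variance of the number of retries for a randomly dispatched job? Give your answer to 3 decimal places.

Per component, I: μ=4, E[X²]=18; II: μ=4.4, E[X²]=21.824; III: μ=0.886792, E[X²]=2.45959.
E[X] = 0.23·4 + 0.5·4.4 + 0.27·0.886792 = 3.35943.
E[X²] = 0.23·18 + 0.5·21.824 + 0.27·2.45959 = 15.7161.
Var(X) = E[X²] − (E[X])² = 15.7161 − 11.2858 = 4.43029.

4.430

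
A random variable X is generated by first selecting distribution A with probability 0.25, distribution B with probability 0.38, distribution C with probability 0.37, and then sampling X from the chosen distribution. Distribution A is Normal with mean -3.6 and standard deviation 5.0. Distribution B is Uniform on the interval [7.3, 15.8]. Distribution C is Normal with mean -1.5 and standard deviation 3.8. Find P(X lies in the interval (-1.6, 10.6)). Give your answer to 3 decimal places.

Conditional on each component, P(-1.6 < X < 10.6): A: 0.342323; B: 0.388235; C: 0.509772.
By total probability, P(-1.6 < X < 10.6) = 0.25·0.342323 + 0.38·0.388235 + 0.37·0.509772 = 0.421726.

0.422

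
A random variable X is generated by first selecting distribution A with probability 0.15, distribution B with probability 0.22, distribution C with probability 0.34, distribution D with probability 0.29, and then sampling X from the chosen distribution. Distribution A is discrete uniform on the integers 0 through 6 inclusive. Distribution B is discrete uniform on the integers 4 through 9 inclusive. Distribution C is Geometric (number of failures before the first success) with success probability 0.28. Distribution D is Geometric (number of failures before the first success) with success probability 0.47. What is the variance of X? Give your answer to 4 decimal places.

8.8274

Per component, A: μ=3, E[X²]=13; B: μ=6.5, E[X²]=45.1667; C: μ=2.57143, E[X²]=15.7959; D: μ=1.12766, E[X²]=3.67089.
E[X] = 0.15·3 + 0.22·6.5 + 0.34·2.57143 + 0.29·1.12766 = 3.08131.
E[X²] = 0.15·13 + 0.22·45.1667 + 0.34·15.7959 + 0.29·3.67089 = 18.3218.
Var(X) = E[X²] − (E[X])² = 18.3218 − 9.49445 = 8.82738.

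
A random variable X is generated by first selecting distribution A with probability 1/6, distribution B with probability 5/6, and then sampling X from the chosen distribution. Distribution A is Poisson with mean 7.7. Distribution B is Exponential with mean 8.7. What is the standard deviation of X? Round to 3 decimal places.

Per component, A: μ=7.7, E[X²]=66.99; B: μ=8.7, E[X²]=151.38.
E[X] = 0.166667·7.7 + 0.833333·8.7 = 8.53333.
E[X²] = 0.166667·66.99 + 0.833333·151.38 = 137.315.
Var(X) = E[X²] − (E[X])² = 137.315 − 72.8178 = 64.4972.
SD(X) = √64.4972 = 8.03102.

8.031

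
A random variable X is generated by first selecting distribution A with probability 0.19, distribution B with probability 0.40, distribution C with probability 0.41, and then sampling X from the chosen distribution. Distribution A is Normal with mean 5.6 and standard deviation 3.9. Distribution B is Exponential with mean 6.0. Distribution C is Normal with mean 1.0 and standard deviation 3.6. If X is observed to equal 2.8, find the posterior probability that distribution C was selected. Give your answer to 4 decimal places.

0.4137

Likelihoods f(2.8 | ·): A: 0.0790527; B: 0.104515; C: 0.0977959.
Posterior ∝ prior × likelihood. Numerator for C: 0.41·0.0977959 = 0.0400963.
Normalizing constant: 0.19·0.0790527 + 0.4·0.104515 + 0.41·0.0977959 = 0.0969223.
P(C | observation) = 0.0400963 / 0.0969223 = 0.413696.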